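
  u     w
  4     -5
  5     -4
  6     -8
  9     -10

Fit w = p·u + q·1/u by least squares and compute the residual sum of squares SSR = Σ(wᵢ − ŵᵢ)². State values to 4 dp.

Forming MᵀM = [[158, 4]; [4, 4621/32400]] and Mᵀw = [-178, -809/180]ᵀ gives MᵀM·[p, q]ᵀ = Mᵀw.
det = 158·(4621/32400) − 4² = 105859/16200.
p = ((-178)·(4621/32400) − 4·(-809/180))/(105859/16200) = -9233/8143; q = (158·(-809/180) − 4·(-178))/(105859/16200) = 2340/8143.
Residuals: -4368/8143, 13125/8143, -10136/8143, 1407/8143; SSR = 36358/8143.

SSR = 4.4649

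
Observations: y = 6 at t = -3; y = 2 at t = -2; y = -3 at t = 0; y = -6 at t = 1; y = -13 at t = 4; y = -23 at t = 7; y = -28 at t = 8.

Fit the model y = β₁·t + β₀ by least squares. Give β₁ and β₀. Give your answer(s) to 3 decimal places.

Sums needed: Σt·t = 143, Σt = 15, Σ1 = 7.
Right-hand side: Σt·y = -465, Σy = -65.
Normal equations: [[143, 15]; [15, 7]]·[β₁, β₀]ᵀ = [-465, -65]ᵀ.
Δ = 143·7 − 15² = 776.
β₁ = ((-465)·7 − 15·(-65))/776 = -285/97; β₀ = (143·(-65) − 15·(-465))/776 = -290/97.

β₁ = -2.938, β₀ = -2.990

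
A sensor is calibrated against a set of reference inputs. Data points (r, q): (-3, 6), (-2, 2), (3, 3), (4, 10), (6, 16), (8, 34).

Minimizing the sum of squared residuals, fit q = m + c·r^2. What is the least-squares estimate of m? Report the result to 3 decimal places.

m = -0.031

Compute the Gram sums: Σ1 = 6, Σr^2 = 138, Σr^2·r^2 = 5826.
For Xᵀq: Σq = 71, Σr^2·q = 3001.
Normal equations: [[6, 138]; [138, 5826]]·[m, c]ᵀ = [71, 3001]ᵀ.
Eliminating c: 5826·(row 1) − 138·(row 2) gives 15912·m = 5826·71 − 138·3001 = -492, so m = -41/1326.
Then c = (3001 − 138·(-41/1326))/5826 = 114/221.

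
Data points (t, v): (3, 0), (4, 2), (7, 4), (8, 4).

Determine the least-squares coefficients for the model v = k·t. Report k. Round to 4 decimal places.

Normal-equation sums: Σt·t = 138.
Right-hand side: Σt·v = 68.
Hence k = 68 / 138 ≈ 0.492754.

k = 0.4928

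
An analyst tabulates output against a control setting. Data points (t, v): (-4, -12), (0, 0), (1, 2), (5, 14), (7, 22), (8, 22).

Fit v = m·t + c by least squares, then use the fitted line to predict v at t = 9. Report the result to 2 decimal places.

With design matrix A, AᵀA = [[155, 17]; [17, 6]] and Aᵀv = [450, 48]ᵀ.
Δ = 155·6 − 17² = 641.
m = (450·6 − 17·48)/641 = 1884/641; c = (155·48 − 17·450)/641 = -210/641.
At t = 9: v̂ = (1884/641)·(9) + (-210/641)·(1) = 16746/641.

v̂ = 26.12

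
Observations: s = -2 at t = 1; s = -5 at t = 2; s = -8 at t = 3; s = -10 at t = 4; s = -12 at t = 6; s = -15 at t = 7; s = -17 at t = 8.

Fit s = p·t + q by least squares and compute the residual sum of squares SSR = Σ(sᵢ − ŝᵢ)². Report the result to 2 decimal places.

Compute the Gram sums: Σt·t = 179, Σt = 31, Σ1 = 7.
Right-hand side: Σt·s = -389, Σs = -69.
So MᵀM·[p, q]ᵀ = Mᵀs: [[179, 31]; [31, 7]]·[p, q]ᵀ = [-389, -69]ᵀ.
Δ = 179·7 − 31² = 292.
p = ((-389)·7 − 31·(-69))/292 = -2; q = (179·(-69) − 31·(-389))/292 = -1.
Residuals: 1, 0, -1, -1, 1, 0, 0; SSR = 4.

SSR = 4.00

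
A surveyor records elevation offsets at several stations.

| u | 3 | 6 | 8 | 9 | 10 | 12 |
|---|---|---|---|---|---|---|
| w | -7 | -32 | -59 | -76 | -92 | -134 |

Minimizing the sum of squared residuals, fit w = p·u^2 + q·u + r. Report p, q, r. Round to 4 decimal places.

The normal equations are: 42770·p + 4212·q + 434·r = -39643;  4212·p + 434·q + 48·r = -3897;  434·p + 48·q + 6·r = -400.
(Σu^2·u^2 = 42770, Σu^2·u = 4212, Σu^2 = 434, Σu·u = 434, Σu = 48, Σ1 = 6, Σu^2·w = -39643, Σu·w = -3897, Σw = -400.)
Row-reducing yields p = -5911/6380, q = -1818/7975, r = 69321/31900.

p = -0.9265, q = -0.2280, r = 2.1731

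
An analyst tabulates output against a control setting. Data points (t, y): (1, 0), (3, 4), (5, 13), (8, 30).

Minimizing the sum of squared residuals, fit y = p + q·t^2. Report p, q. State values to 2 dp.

p = -0.01, q = 0.48

Forming MᵀM = [[4, 99]; [99, 4803]] and Mᵀy = [47, 2281]ᵀ gives MᵀM·[p, q]ᵀ = Mᵀy.
Eliminating q: 4803·(row 1) − 99·(row 2) gives 9411·p = 4803·47 − 99·2281 = -78, so p = -26/3137.
Then q = (2281 − 99·(-26/3137))/4803 = 4471/9411.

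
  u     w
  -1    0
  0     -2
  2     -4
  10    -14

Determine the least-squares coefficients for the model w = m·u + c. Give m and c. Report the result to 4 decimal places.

Entries of XᵀX: Σu·u = 105, Σu = 11, Σ1 = 4.
And Σu·w = -148, Σw = -20.
XᵀX·[m, c]ᵀ = Xᵀw becomes [[105, 11]; [11, 4]]·[m, c]ᵀ = [-148, -20]ᵀ.
det = 105·4 − 11² = 299.
m = ((-148)·4 − 11·(-20))/299 = -372/299; c = (105·(-20) − 11·(-148))/299 = -472/299.

m = -1.2441, c = -1.5786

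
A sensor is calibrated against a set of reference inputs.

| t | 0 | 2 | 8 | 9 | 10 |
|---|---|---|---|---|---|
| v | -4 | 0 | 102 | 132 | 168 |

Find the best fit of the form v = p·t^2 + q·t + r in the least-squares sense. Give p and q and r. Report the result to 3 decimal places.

The normal system AᵀA·[p, q, r]ᵀ = Aᵀv is [[20673, 2249, 249]; [2249, 249, 29]; [249, 29, 5]]·[p, q, r]ᵀ = [34020, 3684, 398]ᵀ.
Solving the 3×3 system (Gaussian elimination) gives p = 25153/12962, q = -29859/12962, r = -23831/6481.

p = 1.941, q = -2.304, r = -3.677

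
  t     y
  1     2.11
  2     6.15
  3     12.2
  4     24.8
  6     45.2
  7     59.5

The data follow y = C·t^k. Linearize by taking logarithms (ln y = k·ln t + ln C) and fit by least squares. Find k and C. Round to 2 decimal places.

Let Y = ln y. Fitting Y = k·ln t + ln C by least squares:
Σln t = 6.9157, Σ(ln t)² = 10.6062, Σln y = 16.1725, Σln t·ln y = 23.2379.
Normal system: [[10.6062, 6.9157]; [6.9157, 6]]·[k, ln C]ᵀ = [23.2379, 16.1725]ᵀ.
Slope k = (n·Σln t·ln y − Σln t·Σln y)/(n·Σ(ln t)² − (Σln t)²) = (6·23.2379 − 6.9157·16.1725)/15.8099 = 1.74465; ln C = (Σln y − k·Σln t)/n = 0.68450, so C = exp(0.68450) = 1.98277.

k = 1.74, C = 1.98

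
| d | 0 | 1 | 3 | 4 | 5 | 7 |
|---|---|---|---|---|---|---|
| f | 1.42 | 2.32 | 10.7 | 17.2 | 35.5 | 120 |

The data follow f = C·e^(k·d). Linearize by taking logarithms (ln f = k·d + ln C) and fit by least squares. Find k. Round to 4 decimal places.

Linearized form: ln f = k·d + ln C. From the 6 transformed points,
AᵀA = [[100.0000, 20.0000]; [20.0000, 6]], rhs = [70.6920, 14.7644]ᵀ  (here Σd = 20.0000, Σ(d)² = 100.0000, Σln f = 14.7644, Σd·ln f = 70.6920).
Solving (det = 200.0000): k = 0.64432, ln C = 0.31300.

k = 0.6443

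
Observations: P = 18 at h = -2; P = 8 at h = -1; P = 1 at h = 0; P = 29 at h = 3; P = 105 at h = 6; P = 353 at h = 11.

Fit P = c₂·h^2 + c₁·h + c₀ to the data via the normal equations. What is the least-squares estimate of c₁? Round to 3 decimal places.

c₁ = -0.879

Compute the Gram sums: Σh^2·h^2 = 16035, Σh^2·h = 1565, Σh^2 = 171, Σh·h = 171, Σh = 17, Σ1 = 6.
Moment sums: Σh^2·P = 46834, Σh·P = 4556, ΣP = 514.
XᵀX·[c₂, c₁, c₀]ᵀ = XᵀP becomes [[16035, 1565, 171]; [1565, 171, 17]; [171, 17, 6]]·[c₂, c₁, c₀]ᵀ = [46834, 4556, 514]ᵀ.
Row-reducing yields c₂ = 604201/203524, c₁ = -178963/203524, c₀ = 180639/50881.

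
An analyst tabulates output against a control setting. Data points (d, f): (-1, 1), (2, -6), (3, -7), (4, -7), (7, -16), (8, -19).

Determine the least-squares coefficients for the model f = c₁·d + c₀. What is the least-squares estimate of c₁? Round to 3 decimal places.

With design matrix X, XᵀX = [[143, 23]; [23, 6]] and Xᵀf = [-326, -54]ᵀ.
det = 143·6 − 23² = 329.
c₁ = ((-326)·6 − 23·(-54))/329 = -102/47; c₀ = (143·(-54) − 23·(-326))/329 = -32/47.

c₁ = -2.170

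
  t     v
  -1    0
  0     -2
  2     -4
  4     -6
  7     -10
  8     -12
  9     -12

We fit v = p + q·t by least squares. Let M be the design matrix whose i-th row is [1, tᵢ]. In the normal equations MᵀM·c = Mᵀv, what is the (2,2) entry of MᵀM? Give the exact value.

Row 2 ↔ basis t, column 2 ↔ basis t, so (MᵀM)_{2,2} = Σᵢ (t)·(t) = (-1)·(-1) + (0)·(0) + (2)·(2) + (4)·(4) + (7)·(7) + (8)·(8) + (9)·(9) = 215.

215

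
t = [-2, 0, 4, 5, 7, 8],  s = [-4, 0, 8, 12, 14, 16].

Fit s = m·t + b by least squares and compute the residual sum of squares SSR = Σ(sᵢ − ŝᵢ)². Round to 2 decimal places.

Sums needed: Σt·t = 158, Σt = 22, Σ1 = 6.
For Mᵀs: Σt·s = 326, Σs = 46.
MᵀM·[m, b]ᵀ = Mᵀs becomes [[158, 22]; [22, 6]]·[m, b]ᵀ = [326, 46]ᵀ.
Determinant 158·6 − 22² = 464.
m = (326·6 − 22·46)/464 = 59/29; b = (158·46 − 22·326)/464 = 6/29.
Residuals: -4/29, -6/29, -10/29, 47/29, -13/29, -14/29; SSR = 94/29.

SSR = 3.24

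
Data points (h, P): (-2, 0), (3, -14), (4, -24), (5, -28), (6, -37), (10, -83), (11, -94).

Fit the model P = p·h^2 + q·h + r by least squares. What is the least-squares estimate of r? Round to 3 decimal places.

Forming MᵀM = [[26915, 2755, 311]; [2755, 311, 37]; [311, 37, 7]] and MᵀP = [-22216, -2364, -280]ᵀ gives MᵀM·[p, q, r]ᵀ = MᵀP.
Row-reducing yields p = -19678/37317, q = -96364/37317, r = -36354/12439.

r = -2.923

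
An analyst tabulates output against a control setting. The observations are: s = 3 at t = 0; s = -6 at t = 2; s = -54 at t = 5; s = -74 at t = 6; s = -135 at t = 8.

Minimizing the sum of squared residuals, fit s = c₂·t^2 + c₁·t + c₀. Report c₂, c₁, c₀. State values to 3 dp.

Setting ∂/∂c₂ … = 0 gives: 6033·c₂ + 861·c₁ + 129·c₀ = -12678;  861·c₂ + 129·c₁ + 21·c₀ = -1806;  129·c₂ + 21·c₁ + 5·c₀ = -266.
Row-reducing yields c₂ = -302/147, c₁ = -17/21, c₀ = 157/49.

c₂ = -2.054, c₁ = -0.810, c₀ = 3.204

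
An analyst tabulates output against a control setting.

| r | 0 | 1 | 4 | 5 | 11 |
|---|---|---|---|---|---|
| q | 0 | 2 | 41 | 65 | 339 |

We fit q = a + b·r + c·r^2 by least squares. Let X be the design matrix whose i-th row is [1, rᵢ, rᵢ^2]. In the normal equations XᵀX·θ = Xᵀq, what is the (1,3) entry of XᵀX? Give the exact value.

Row 1 ↔ basis 1, column 3 ↔ basis r^2, so (XᵀX)_{1,3} = Σᵢ r^2 = (1)·(0) + (1)·(1) + (1)·(16) + (1)·(25) + (1)·(121) = 163.

163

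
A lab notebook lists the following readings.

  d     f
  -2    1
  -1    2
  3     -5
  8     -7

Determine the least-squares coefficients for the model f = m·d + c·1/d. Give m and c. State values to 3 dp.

m = -0.909, c = -1.020

Sums needed: Σd·d = 78, Σd·1/d = 4, Σ1/d·1/d = 793/576.
And Σd·f = -75, Σ1/d·f = -121/24.
AᵀA·[m, c]ᵀ = Aᵀf becomes [[78, 4]; [4, 793/576]]·[m, c]ᵀ = [-75, -121/24]ᵀ.
Eliminating c: (793/576)·(row 1) − 4·(row 2) gives (8773/96)·m = (793/576)·(-75) − 4·(-121/24) = -15953/192, so m = -15953/17546.
Then c = ((-121/24) − 4·(-15953/17546))/(793/576) = -8952/8773.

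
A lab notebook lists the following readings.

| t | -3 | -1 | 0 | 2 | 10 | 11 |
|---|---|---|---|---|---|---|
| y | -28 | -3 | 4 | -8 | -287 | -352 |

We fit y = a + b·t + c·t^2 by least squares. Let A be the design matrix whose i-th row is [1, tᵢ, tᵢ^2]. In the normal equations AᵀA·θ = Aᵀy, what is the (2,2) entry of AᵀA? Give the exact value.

235

Row 2 ↔ basis t, column 2 ↔ basis t, so (AᵀA)_{2,2} = Σᵢ (t)·(t) = (-3)·(-3) + (-1)·(-1) + (0)·(0) + (2)·(2) + (10)·(10) + (11)·(11) = 235.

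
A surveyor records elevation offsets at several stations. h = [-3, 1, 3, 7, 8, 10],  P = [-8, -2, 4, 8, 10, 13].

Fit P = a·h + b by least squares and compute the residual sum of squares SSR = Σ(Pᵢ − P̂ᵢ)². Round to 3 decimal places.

SSR = 4.989

Forming MᵀM = [[232, 26]; [26, 6]] and MᵀP = [300, 25]ᵀ gives MᵀM·[a, b]ᵀ = MᵀP.
det = 232·6 − 26² = 716.
a = (300·6 − 26·25)/716 = 575/358; b = (232·25 − 26·300)/716 = -500/179.
Residuals: -139/358, -291/358, 707/358, -161/358, -10/179, -48/179; SSR = 893/179.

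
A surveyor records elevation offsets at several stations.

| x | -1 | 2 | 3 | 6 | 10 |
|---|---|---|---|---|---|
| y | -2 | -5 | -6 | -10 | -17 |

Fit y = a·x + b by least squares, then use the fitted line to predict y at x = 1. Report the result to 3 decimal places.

Compute the Gram sums: Σx·x = 150, Σx = 20, Σ1 = 5.
Moment sums: Σx·y = -256, Σy = -40.
Normal equations: [[150, 20]; [20, 5]]·[a, b]ᵀ = [-256, -40]ᵀ.
Eliminating b: 5·(row 1) − 20·(row 2) gives 350·a = 5·(-256) − 20·(-40) = -480, so a = -48/35.
Then b = ((-40) − 20·(-48/35))/5 = -88/35.
At x = 1: ŷ = (-48/35)·(1) + (-88/35)·(1) = -136/35.

ŷ = -3.886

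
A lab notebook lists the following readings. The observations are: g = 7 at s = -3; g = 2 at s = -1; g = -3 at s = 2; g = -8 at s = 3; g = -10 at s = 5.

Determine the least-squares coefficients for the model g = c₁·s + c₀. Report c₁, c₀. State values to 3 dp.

AᵀA·[c₁, c₀]ᵀ = Aᵀg reads: 48·c₁ + 6·c₀ = -103;  6·c₁ + 5·c₀ = -12.
(Σs·s = 48, Σs = 6, Σ1 = 5, Σs·g = -103, Σg = -12.)
Δ = 48·5 − 6² = 204.
c₁ = ((-103)·5 − 6·(-12))/204 = -443/204; c₀ = (48·(-12) − 6·(-103))/204 = 7/34.

c₁ = -2.172, c₀ = 0.206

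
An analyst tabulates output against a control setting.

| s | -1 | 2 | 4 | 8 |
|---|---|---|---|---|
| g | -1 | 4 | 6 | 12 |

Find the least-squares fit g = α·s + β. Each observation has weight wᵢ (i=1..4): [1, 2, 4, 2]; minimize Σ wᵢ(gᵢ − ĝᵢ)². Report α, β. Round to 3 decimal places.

α = 1.404, β = 0.651

Entries of AᵀWA: Σwᵢ·s·s = 201, Σwᵢ·s = 35, Σwᵢ·1 = 9.
Right-hand side: Σwᵢ·s·g = 305, Σwᵢ·g = 55.
AᵀWA·[α, β]ᵀ = AᵀWg becomes [[201, 35]; [35, 9]]·[α, β]ᵀ = [305, 55]ᵀ.
Eliminating β: 9·(row 1) − 35·(row 2) gives 584·α = 9·305 − 35·55 = 820, so α = 205/146.
Then β = (55 − 35·(205/146))/9 = 95/146.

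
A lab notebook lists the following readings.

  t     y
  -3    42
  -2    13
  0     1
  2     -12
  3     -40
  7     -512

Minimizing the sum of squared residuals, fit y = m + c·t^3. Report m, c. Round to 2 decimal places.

m = 0.82, c = -1.50

Normal-equation sums: Σ1 = 6, Σt^3 = 343, Σt^3·t^3 = 119235.
Moment sums: Σy = -508, Σt^3·y = -178030.
AᵀA·[m, c]ᵀ = Aᵀy becomes [[6, 343]; [343, 119235]]·[m, c]ᵀ = [-508, -178030]ᵀ.
Determinant 6·119235 − 343² = 597761.
m = ((-508)·119235 − 343·(-178030))/597761 = 492910/597761; c = (6·(-178030) − 343·(-508))/597761 = -893936/597761.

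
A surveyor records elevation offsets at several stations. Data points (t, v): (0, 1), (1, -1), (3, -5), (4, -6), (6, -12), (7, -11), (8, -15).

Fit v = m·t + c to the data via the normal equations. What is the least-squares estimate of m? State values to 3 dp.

m = -1.932

Setting ∂/∂m … = 0 gives: 175·m + 29·c = -309;  29·m + 7·c = -49.
det = 175·7 − 29² = 384.
m = ((-309)·7 − 29·(-49))/384 = -371/192; c = (175·(-49) − 29·(-309))/384 = 193/192.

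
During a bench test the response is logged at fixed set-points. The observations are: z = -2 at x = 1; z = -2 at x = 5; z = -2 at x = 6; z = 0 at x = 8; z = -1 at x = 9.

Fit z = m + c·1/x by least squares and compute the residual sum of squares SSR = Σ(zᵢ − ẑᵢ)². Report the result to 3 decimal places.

Setting ∂/∂m … = 0 gives: 5·m + (577/360)·c = -7;  (577/360)·m + (142009/129600)·c = -128/45.
Determinant 5·(142009/129600) − (577/360)² = 94279/32400.
m = ((-7)·(142009/129600) − (577/360)·(-128/45))/(94279/32400) = -403215/377116; c = (5·(-128/45) − (577/360)·(-7))/(94279/32400) = -97290/94279.
Residuals: 38143/377116, -273185/377116, -286157/377116, 112965/94279, 2391/13004; SSR = 973059/377116.

SSR = 2.580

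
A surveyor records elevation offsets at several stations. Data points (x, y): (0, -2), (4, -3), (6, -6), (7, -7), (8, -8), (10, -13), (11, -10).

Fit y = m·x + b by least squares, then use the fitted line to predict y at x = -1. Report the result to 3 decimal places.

ŷ = 0.145

Forming MᵀM = [[386, 46]; [46, 7]] and Mᵀy = [-401, -49]ᵀ gives MᵀM·[m, b]ᵀ = Mᵀy.
det = 386·7 − 46² = 586.
m = ((-401)·7 − 46·(-49))/586 = -553/586; b = (386·(-49) − 46·(-401))/586 = -234/293.
At x = -1: ŷ = (-553/586)·(-1) + (-234/293)·(1) = 85/586.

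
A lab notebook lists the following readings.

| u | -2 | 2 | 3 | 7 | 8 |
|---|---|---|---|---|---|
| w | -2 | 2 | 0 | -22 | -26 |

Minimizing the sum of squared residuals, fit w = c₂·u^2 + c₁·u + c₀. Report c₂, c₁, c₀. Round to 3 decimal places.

The normal system MᵀM·[c₂, c₁, c₀]ᵀ = Mᵀw is [[6610, 882, 130]; [882, 130, 18]; [130, 18, 5]]·[c₂, c₁, c₀]ᵀ = [-2742, -354, -48]ᵀ.
Inverting the 3×3 Gram matrix, [c₂, c₁, c₀]ᵀ = [-2799/4900, 831/980, 2694/1225]ᵀ.

c₂ = -0.571, c₁ = 0.848, c₀ = 2.199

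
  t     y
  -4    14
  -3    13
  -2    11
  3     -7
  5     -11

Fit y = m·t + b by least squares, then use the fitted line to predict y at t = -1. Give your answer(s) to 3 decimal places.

ŷ = 6.408

Sums needed: Σt·t = 63, Σt = -1, Σ1 = 5.
Right-hand side: Σt·y = -193, Σy = 20.
So AᵀA·[m, b]ᵀ = Aᵀy: [[63, -1]; [-1, 5]]·[m, b]ᵀ = [-193, 20]ᵀ.
Δ = 63·5 − (-1)² = 314.
m = ((-193)·5 − (-1)·20)/314 = -945/314; b = (63·20 − (-1)·(-193))/314 = 1067/314.
At t = -1: ŷ = (-945/314)·(-1) + (1067/314)·(1) = 1006/157.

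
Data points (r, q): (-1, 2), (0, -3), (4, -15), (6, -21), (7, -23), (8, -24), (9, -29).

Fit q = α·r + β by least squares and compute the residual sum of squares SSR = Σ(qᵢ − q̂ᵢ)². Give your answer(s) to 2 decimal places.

SSR = 7.73

The normal equations are: 247·α + 33·β = -802;  33·α + 7·β = -113.
(Σr·r = 247, Σr = 33, Σ1 = 7, Σr·q = -802, Σq = -113.)
Eliminating β: 7·(row 1) − 33·(row 2) gives 640·α = 7·(-802) − 33·(-113) = -1885, so α = -377/128.
Then β = ((-113) − 33·(-377/128))/7 = -289/128.
Residuals: 21/16, -95/128, -123/128, -137/128, -1/8, 233/128, -15/64; SSR = 989/128.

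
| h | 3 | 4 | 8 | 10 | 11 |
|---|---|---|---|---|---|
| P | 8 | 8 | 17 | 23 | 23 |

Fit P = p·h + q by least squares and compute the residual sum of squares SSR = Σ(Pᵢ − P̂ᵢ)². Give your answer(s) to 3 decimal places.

SSR = 4.783

Normal-equation sums: Σh·h = 310, Σh = 36, Σ1 = 5.
And Σh·P = 675, ΣP = 79.
Normal equations: [[310, 36]; [36, 5]]·[p, q]ᵀ = [675, 79]ᵀ.
Determinant 310·5 − 36² = 254.
p = (675·5 − 36·79)/254 = 531/254; q = (310·79 − 36·675)/254 = 95/127.
Residuals: 249/254, -141/127, -60/127, 171/127, -189/254; SSR = 1215/254.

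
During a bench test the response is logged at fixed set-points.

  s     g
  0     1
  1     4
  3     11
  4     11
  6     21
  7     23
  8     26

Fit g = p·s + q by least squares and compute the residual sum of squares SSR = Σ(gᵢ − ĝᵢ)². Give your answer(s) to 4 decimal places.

SSR = 8.0443

The normal equations are: 175·p + 29·q = 576;  29·p + 7·q = 97.
(Σs·s = 175, Σs = 29, Σ1 = 7, Σs·g = 576, Σg = 97.)
Determinant 175·7 − 29² = 384.
p = (576·7 − 29·97)/384 = 1219/384; q = (175·97 − 29·576)/384 = 271/384.
Residuals: 113/384, 23/192, 37/48, -923/384, 479/384, 7/96, -13/128; SSR = 3089/384.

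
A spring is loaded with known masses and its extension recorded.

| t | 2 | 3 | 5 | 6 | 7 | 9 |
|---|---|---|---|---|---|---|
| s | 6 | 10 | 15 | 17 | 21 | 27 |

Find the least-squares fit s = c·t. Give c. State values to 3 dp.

c = 2.985

The normal system MᵀM·[c]ᵀ = Mᵀs is [[204]]·[c]ᵀ = [609]ᵀ.
Hence c = 609 / 204 ≈ 2.98529.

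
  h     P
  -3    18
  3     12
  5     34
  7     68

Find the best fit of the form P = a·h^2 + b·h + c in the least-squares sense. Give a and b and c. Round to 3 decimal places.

Normal-equation sums: Σh^2·h^2 = 3188, Σh^2·h = 468, Σh^2 = 92, Σh·h = 92, Σh = 12, Σ1 = 4.
Moment sums: Σh^2·P = 4452, Σh·P = 628, ΣP = 132.
Inverting the 3×3 Gram matrix, [a, b, c]ᵀ = [3/2, -1, 3/2]ᵀ.

a = 1.500, b = -1.000, c = 1.500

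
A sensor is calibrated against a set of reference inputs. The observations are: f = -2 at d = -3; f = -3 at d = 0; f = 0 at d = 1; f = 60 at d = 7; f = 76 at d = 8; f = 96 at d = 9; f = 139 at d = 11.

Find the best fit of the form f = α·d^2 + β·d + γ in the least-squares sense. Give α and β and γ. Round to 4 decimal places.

The normal system XᵀX·[α, β, γ]ᵀ = Xᵀf is [[27781, 2889, 325]; [2889, 325, 33]; [325, 33, 7]]·[α, β, γ]ᵀ = [32381, 3427, 366]ᵀ.
Inverting the 3×3 Gram matrix, [α, β, γ]ᵀ = [522203/541236, 417869/180412, -928045/270618]ᵀ.

α = 0.9648, β = 2.3162, γ = -3.4294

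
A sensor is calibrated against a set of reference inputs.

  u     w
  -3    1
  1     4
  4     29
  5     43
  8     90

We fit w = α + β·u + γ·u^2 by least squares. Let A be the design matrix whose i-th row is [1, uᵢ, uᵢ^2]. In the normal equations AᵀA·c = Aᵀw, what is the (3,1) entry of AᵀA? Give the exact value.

Row 3 ↔ basis u^2, column 1 ↔ basis 1, so (AᵀA)_{3,1} = Σᵢ u^2 = (9)·(1) + (1)·(1) + (16)·(1) + (25)·(1) + (64)·(1) = 115.

115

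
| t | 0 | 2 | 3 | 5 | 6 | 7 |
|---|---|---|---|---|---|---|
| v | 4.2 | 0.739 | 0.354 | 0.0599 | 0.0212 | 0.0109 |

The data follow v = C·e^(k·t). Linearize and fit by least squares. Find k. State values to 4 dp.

k = -0.8620

Let Y = ln v. Fitting Y = k·t + ln C by least squares:
Σt = 23.0000, Σ(t)² = 123.0000, Σln v = -11.0937, Σt·ln v = -72.5512.
Equations: 123.0000·k + 23.0000·ln C = -72.5512;  23.0000·k + 6·ln C = -11.0937.
Solving (det = 209.0000): k = -0.86198, ln C = 1.45530.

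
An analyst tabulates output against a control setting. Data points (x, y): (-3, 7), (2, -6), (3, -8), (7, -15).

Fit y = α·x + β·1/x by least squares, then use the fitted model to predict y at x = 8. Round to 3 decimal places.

ŷ = -17.015

With design matrix M, MᵀM = [[71, 4]; [4, 869/1764]] and Mᵀy = [-162, -71/7]ᵀ.
Eliminating β: (869/1764)·(row 1) − 4·(row 2) gives (33475/1764)·α = (869/1764)·(-162) − 4·(-71/7) = -3845/98, so α = -13842/6695.
Then β = ((-71/7) − 4·(-13842/6695))/(869/1764) = -25452/6695.
At x = 8: ŷ = (-13842/6695)·(8) + (-25452/6695)·(1/8) = -45567/2678.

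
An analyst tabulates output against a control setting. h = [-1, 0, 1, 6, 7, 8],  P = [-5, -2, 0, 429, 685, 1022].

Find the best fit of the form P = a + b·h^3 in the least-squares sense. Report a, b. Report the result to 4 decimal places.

Forming AᵀA = [[6, 1071]; [1071, 426451]] and AᵀP = [2129, 850888]ᵀ gives AᵀA·[a, b]ᵀ = AᵀP.
Determinant 6·426451 − 1071² = 1411665.
a = (2129·426451 − 1071·850888)/1411665 = -3386869/1411665; b = (6·850888 − 1071·2129)/1411665 = 941723/470555.

a = -2.3992, b = 2.0013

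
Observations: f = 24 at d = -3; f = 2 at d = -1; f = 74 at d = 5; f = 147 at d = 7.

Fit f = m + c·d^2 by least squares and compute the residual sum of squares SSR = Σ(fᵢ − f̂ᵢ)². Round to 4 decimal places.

SSR = 2.7381

Compute the Gram sums: Σ1 = 4, Σd^2 = 84, Σd^2·d^2 = 3108.
Right-hand side: Σf = 247, Σd^2·f = 9271.
So AᵀA·[m, c]ᵀ = Aᵀf: [[4, 84]; [84, 3108]]·[m, c]ᵀ = [247, 9271]ᵀ.
Determinant 4·3108 − 84² = 5376.
m = (247·3108 − 84·9271)/5376 = -33/16; c = (4·9271 − 84·247)/5376 = 1021/336.
Residuals: -9/7, 43/42, 2/21, 1/6; SSR = 115/42.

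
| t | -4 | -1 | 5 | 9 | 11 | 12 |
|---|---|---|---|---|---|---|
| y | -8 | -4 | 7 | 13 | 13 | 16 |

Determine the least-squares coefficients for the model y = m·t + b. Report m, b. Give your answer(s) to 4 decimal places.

m = 1.4985, b = -1.8252

AᵀA·[m, b]ᵀ = Aᵀy reads: 388·m + 32·b = 523;  32·m + 6·b = 37.
det = 388·6 − 32² = 1304.
m = (523·6 − 32·37)/1304 = 977/652; b = (388·37 − 32·523)/1304 = -595/326.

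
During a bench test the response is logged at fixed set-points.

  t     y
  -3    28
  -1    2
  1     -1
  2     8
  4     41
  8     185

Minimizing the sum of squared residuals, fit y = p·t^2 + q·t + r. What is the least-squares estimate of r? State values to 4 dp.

Forming XᵀX = [[4451, 557, 95]; [557, 95, 11]; [95, 11, 6]] and Xᵀy = [12781, 1573, 263]ᵀ gives XᵀX·[p, q, r]ᵀ = Xᵀy.
Row-reducing yields p = 227219/73960, q = -84307/73960, r = -100579/36980.

r = -2.7198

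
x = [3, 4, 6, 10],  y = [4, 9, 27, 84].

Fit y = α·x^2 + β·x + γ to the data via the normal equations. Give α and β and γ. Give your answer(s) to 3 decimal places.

With design matrix M, MᵀM = [[11633, 1307, 161]; [1307, 161, 23]; [161, 23, 4]] and Mᵀy = [9552, 1050, 124]ᵀ.
Solving the 3×3 system (Gaussian elimination) gives α = 353/372, β = -1603/1860, γ = -347/155.

α = 0.949, β = -0.862, γ = -2.239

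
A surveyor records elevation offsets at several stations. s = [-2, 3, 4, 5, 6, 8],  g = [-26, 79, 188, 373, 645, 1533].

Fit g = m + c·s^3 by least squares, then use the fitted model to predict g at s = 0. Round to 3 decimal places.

ĝ = -2.469

Forming AᵀA = [[6, 936]; [936, 329314]] and Aᵀg = [2792, 985214]ᵀ gives AᵀA·[m, c]ᵀ = Aᵀg.
Eliminating c: 329314·(row 1) − 936·(row 2) gives 1099788·m = 329314·2792 − 936·985214 = -2715616, so m = -678904/274947.
Then c = (985214 − 936·(-678904/274947))/329314 = 274831/91649.
At s = 0: ĝ = (-678904/274947)·(1) + (274831/91649)·(0) = -678904/274947.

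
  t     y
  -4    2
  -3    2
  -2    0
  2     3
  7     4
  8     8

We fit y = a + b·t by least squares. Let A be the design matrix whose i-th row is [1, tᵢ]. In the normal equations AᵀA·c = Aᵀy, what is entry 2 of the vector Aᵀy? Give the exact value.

84

Entry 2 ↔ basis t, so (Aᵀy)_{2} = Σᵢ (t)·yᵢ = (-4)·(2) + (-3)·(2) + (-2)·(0) + (2)·(3) + (7)·(4) + (8)·(8) = 84.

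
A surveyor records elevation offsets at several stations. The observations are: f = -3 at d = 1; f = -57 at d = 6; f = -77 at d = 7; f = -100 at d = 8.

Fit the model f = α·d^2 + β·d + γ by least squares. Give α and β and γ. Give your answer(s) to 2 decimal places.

α = -1.53, β = -0.11, γ = -1.37

The normal equations are: 7794·α + 1072·β + 150·γ = -12228;  1072·α + 150·β + 22·γ = -1684;  150·α + 22·β + 4·γ = -237.
(Σd^2·d^2 = 7794, Σd^2·d = 1072, Σd^2 = 150, Σd·d = 150, Σd = 22, Σ1 = 4, Σd^2·f = -12228, Σd·f = -1684, Σf = -237.)
Inverting the 3×3 Gram matrix, [α, β, γ]ᵀ = [-2891/1892, -201/1892, -2583/1892]ᵀ.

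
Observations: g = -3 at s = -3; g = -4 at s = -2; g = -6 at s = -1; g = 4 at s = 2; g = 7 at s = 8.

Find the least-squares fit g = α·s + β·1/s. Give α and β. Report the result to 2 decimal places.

From the data, Σs·s = 82, Σs·1/s = 5, Σ1/s·1/s = 937/576.
And Σs·g = 87, Σ1/s·g = 95/8.
det = 82·(937/576) − 5² = 31217/288.
α = (87·(937/576) − 5·(95/8))/(31217/288) = 47319/62434; β = (82·(95/8) − 5·87)/(31217/288) = 155160/31217.

α = 0.76, β = 4.97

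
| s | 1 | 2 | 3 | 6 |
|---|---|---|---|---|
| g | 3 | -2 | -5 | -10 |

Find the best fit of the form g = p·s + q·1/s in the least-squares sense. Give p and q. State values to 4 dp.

p = -1.8753, q = 4.4407

Forming AᵀA = [[50, 4]; [4, 25/18]] and Aᵀg = [-76, -4/3]ᵀ gives AᵀA·[p, q]ᵀ = Aᵀg.
Eliminating q: (25/18)·(row 1) − 4·(row 2) gives (481/9)·p = (25/18)·(-76) − 4·(-4/3) = -902/9, so p = -902/481.
Then q = ((-4/3) − 4·(-902/481))/(25/18) = 2136/481.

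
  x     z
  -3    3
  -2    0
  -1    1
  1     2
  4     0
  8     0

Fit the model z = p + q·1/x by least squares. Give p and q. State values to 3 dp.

With design matrix M, MᵀM = [[6, -11/24]; [-11/24, 1405/576]] and Mᵀz = [6, 0]ᵀ.
Eliminating q: (1405/576)·(row 1) − (-11/24)·(row 2) gives (8309/576)·p = (1405/576)·6 − (-11/24)·0 = 1405/96, so p = 8430/8309.
Then q = (0 − (-11/24)·(8430/8309))/(1405/576) = 1584/8309.

p = 1.015, q = 0.191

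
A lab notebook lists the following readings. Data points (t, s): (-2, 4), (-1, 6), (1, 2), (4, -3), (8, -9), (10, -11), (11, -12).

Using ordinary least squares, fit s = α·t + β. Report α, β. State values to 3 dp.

Entries of AᵀA: Σt·t = 307, Σt = 31, Σ1 = 7.
Right-hand side: Σt·s = -338, Σs = -23.
AᵀA·[α, β]ᵀ = Aᵀs becomes [[307, 31]; [31, 7]]·[α, β]ᵀ = [-338, -23]ᵀ.
Δ = 307·7 − 31² = 1188.
α = ((-338)·7 − 31·(-23))/1188 = -551/396; β = (307·(-23) − 31·(-338))/1188 = 1139/396.

α = -1.391, β = 2.876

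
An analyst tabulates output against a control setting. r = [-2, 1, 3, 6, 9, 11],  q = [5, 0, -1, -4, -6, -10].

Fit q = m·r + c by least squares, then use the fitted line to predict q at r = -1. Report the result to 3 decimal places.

q̂ = 3.234

The normal system AᵀA·[m, c]ᵀ = Aᵀq is [[252, 28]; [28, 6]]·[m, c]ᵀ = [-201, -16]ᵀ.
det = 252·6 − 28² = 728.
m = ((-201)·6 − 28·(-16))/728 = -379/364; c = (252·(-16) − 28·(-201))/728 = 57/26.
At r = -1: q̂ = (-379/364)·(-1) + (57/26)·(1) = 1177/364.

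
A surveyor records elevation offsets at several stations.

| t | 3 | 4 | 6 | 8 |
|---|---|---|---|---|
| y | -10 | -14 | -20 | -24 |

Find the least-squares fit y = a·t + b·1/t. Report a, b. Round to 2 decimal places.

a = -3.03, b = -4.84

Forming AᵀA = [[125, 4]; [4, 125/576]] and Aᵀy = [-398, -79/6]ᵀ gives AᵀA·[a, b]ᵀ = Aᵀy.
Eliminating b: (125/576)·(row 1) − 4·(row 2) gives (6409/576)·a = (125/576)·(-398) − 4·(-79/6) = -9707/288, so a = -1142/377.
Then b = ((-79/6) − 4·(-1142/377))/(125/576) = -1824/377.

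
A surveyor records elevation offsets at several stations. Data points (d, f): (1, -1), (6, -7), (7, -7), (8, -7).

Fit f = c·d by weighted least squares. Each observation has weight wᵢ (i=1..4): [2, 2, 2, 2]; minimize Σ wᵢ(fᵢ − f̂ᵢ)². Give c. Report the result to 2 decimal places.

Compute the Gram sums: Σwᵢ·d·d = 300.
For AᵀWf: Σwᵢ·d·f = -296.
Normal equations: [[300]]·[c]ᵀ = [-296]ᵀ.
Hence c = -296 / 300 ≈ -0.986667.

c = -0.99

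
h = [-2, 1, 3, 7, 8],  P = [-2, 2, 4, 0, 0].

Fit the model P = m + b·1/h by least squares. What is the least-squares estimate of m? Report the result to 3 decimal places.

XᵀX·[m, b]ᵀ = XᵀP reads: 5·m + (185/168)·b = 4;  (185/168)·m + (39433/28224)·b = 13/3.
(Σ1 = 5, Σ1/h = 185/168, Σ1/h·1/h = 39433/28224, ΣP = 4, Σ1/h·P = 13/3.)
Eliminating b: (39433/28224)·(row 1) − (185/168)·(row 2) gives (40735/7056)·m = (39433/28224)·4 − (185/168)·(13/3) = 1921/2352, so m = 5763/40735.
Then b = ((13/3) − (185/168)·(5763/40735))/(39433/28224) = 24360/8147.

m = 0.141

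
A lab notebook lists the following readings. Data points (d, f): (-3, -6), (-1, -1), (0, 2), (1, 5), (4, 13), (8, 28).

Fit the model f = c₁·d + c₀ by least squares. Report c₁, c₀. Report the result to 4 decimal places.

c₁ = 3.0774, c₀ = 2.2172

Entries of XᵀX: Σd·d = 91, Σd = 9, Σ1 = 6.
And Σd·f = 300, Σf = 41.
det = 91·6 − 9² = 465.
c₁ = (300·6 − 9·41)/465 = 477/155; c₀ = (91·41 − 9·300)/465 = 1031/465.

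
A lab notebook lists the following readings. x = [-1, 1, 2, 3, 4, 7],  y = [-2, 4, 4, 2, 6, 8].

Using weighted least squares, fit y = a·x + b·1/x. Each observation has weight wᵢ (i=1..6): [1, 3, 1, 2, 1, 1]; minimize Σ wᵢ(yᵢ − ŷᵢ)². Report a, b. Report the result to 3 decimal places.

The normal system AᵀWA·[a, b]ᵀ = AᵀWy is [[91, 9]; [9, 32141/7056]]·[a, b]ᵀ = [114, 839/42]ᵀ.
Δ = 91·(32141/7056) − 9² = 336185/1008.
a = (114·(32141/7056) − 9·(839/42))/(336185/1008) = 2395506/2353295; b = (91·(839/42) − 9·114)/(336185/1008) = 798168/336185.

a = 1.018, b = 2.374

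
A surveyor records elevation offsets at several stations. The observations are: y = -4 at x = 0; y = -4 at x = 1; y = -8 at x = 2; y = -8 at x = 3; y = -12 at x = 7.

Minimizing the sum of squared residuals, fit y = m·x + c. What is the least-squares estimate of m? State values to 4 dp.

m = -1.1781

With design matrix A, AᵀA = [[63, 13]; [13, 5]] and Aᵀy = [-128, -36]ᵀ.
Determinant 63·5 − 13² = 146.
m = ((-128)·5 − 13·(-36))/146 = -86/73; c = (63·(-36) − 13·(-128))/146 = -302/73.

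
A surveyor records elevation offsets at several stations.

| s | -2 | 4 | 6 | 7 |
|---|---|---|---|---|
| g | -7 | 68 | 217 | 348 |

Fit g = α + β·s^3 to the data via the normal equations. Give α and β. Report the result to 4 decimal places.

The normal equations are: 4·α + 615·β = 626;  615·α + 168465·β = 170644.
(Σ1 = 4, Σs^3 = 615, Σs^3·s^3 = 168465, Σg = 626, Σs^3·g = 170644.)
Eliminating β: 168465·(row 1) − 615·(row 2) gives 295635·α = 168465·626 − 615·170644 = 513030, so α = 34202/19709.
Then β = (170644 − 615·(34202/19709))/168465 = 297586/295635.

α = 1.7353, β = 1.0066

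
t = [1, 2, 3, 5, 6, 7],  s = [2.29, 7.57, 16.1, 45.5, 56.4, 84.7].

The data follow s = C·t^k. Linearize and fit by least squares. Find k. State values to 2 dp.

k = 1.85

Linearized form: ln s = k·ln t + ln C. From the 6 transformed points,
XᵀX = [[11.2747, 7.1389]; [7.1389, 6]], rhs = [26.4636, 17.9209]ᵀ  (here Σln t = 7.1389, Σ(ln t)² = 11.2747, Σln s = 17.9209, Σln t·ln s = 26.4636).
Solving (det = 16.6845): k = 1.84884, ln C = 0.78704.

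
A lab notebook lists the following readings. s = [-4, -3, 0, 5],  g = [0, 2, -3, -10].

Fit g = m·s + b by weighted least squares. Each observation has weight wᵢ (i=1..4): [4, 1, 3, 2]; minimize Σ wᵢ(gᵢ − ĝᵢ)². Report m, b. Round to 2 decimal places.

Entries of MᵀWM: Σwᵢ·s·s = 123, Σwᵢ·s = -9, Σwᵢ·1 = 10.
And Σwᵢ·s·g = -106, Σwᵢ·g = -27.
det = 123·10 − (-9)² = 1149.
m = ((-106)·10 − (-9)·(-27))/1149 = -1303/1149; b = (123·(-27) − (-9)·(-106))/1149 = -1425/383.

m = -1.13, b = -3.72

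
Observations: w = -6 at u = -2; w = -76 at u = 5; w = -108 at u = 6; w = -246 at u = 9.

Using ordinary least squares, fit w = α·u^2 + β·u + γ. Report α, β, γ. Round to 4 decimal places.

α = -2.9795, β = -0.9431, γ = 3.9958

Normal-equation sums: Σu^2·u^2 = 8498, Σu^2·u = 1062, Σu^2 = 146, Σu·u = 146, Σu = 18, Σ1 = 4.
For Aᵀw: Σu^2·w = -25738, Σu·w = -3230, Σw = -436.
Normal equations: [[8498, 1062, 146]; [1062, 146, 18]; [146, 18, 4]]·[α, β, γ]ᵀ = [-25738, -3230, -436]ᵀ.
Inverting the 3×3 Gram matrix, [α, β, γ]ᵀ = [-6251/2098, -9893/10490, 20958/5245]ᵀ.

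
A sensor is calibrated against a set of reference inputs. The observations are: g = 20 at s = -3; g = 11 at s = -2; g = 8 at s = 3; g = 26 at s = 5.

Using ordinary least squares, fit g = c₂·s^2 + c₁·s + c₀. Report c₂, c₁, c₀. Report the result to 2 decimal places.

The normal system XᵀX·[c₂, c₁, c₀]ᵀ = Xᵀg is [[803, 117, 47]; [117, 47, 3]; [47, 3, 4]]·[c₂, c₁, c₀]ᵀ = [946, 72, 65]ᵀ.
Row-reducing yields c₂ = 6255/4538, c₁ = -9069/4538, c₀ = 3524/2269.

c₂ = 1.38, c₁ = -2.00, c₀ = 1.55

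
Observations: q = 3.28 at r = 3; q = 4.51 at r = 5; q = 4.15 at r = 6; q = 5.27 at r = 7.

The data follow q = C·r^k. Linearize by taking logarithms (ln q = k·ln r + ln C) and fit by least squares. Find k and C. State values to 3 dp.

k = 0.492, C = 1.920

Taking logs, ln q = k·ln r + ln C, so regress ln q on ln r.
Σln r = 6.4457, Σ(ln r)² = 10.7942, Σln q = 5.7793, Σln r·ln q = 9.5133.
Equations: 10.7942·k + 6.4457·ln C = 9.5133;  6.4457·k + 4·ln C = 5.7793.
Solving (det = 1.6295): k = 0.49191, ln C = 0.65213, so C = exp(0.65213) = 1.91963.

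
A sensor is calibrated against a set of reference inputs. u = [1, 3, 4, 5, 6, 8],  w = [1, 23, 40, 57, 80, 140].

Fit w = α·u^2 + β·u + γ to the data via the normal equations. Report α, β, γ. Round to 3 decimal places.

α = 1.855, β = 2.984, γ = -3.277

Setting ∂/∂α … = 0 gives: 6355·α + 945·β + 151·γ = 14113;  945·α + 151·β + 27·γ = 2115;  151·α + 27·β + 6·γ = 341.
Row-reducing yields α = 115/62, β = 10917/3658, γ = -5993/1829.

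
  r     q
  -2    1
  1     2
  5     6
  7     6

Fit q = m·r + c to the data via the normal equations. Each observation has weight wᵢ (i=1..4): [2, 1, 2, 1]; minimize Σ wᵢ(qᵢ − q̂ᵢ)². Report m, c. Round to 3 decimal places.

Setting ∂/∂m … = 0 gives: 108·m + 14·c = 100;  14·m + 6·c = 22.
(Σwᵢ·r·r = 108, Σwᵢ·r = 14, Σwᵢ·1 = 6, Σwᵢ·r·q = 100, Σwᵢ·q = 22.)
Eliminating c: 6·(row 1) − 14·(row 2) gives 452·m = 6·100 − 14·22 = 292, so m = 73/113.
Then c = (22 − 14·(73/113))/6 = 244/113.

m = 0.646, c = 2.159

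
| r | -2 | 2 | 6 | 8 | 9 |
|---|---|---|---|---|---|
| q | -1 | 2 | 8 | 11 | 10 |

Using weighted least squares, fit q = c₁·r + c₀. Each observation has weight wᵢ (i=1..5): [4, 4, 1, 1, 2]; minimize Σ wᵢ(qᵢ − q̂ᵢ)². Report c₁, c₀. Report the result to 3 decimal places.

Normal-equation sums: Σwᵢ·r·r = 294, Σwᵢ·r = 32, Σwᵢ·1 = 12.
Right-hand side: Σwᵢ·r·q = 340, Σwᵢ·q = 43.
So AᵀWA·[c₁, c₀]ᵀ = AᵀWq: [[294, 32]; [32, 12]]·[c₁, c₀]ᵀ = [340, 43]ᵀ.
Δ = 294·12 − 32² = 2504.
c₁ = (340·12 − 32·43)/2504 = 338/313; c₀ = (294·43 − 32·340)/2504 = 881/1252.

c₁ = 1.080, c₀ = 0.704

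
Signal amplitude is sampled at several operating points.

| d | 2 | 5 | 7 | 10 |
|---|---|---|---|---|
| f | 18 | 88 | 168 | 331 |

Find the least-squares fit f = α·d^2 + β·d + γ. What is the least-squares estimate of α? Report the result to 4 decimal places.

Setting ∂/∂α … = 0 gives: 13042·α + 1476·β + 178·γ = 43604;  1476·α + 178·β + 24·γ = 4962;  178·α + 24·β + 4·γ = 605.
(Σd^2·d^2 = 13042, Σd^2·d = 1476, Σd^2 = 178, Σd·d = 178, Σd = 24, Σ1 = 4, Σd^2·f = 43604, Σd·f = 4962, Σf = 605.)
Solving the 3×3 system (Gaussian elimination) gives α = 31/10, β = 168/85, γ = 49/34.

α = 3.1000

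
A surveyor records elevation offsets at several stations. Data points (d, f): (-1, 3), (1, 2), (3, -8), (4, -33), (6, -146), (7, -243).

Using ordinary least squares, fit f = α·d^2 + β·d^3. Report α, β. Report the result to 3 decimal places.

α = 1.844, β = -0.975

With design matrix A, AᵀA = [[4036, 25850]; [25850, 169132]] and Aᵀf = [-17758, -117214]ᵀ.
Determinant 4036·169132 − 25850² = 14394252.
α = ((-17758)·169132 − 25850·(-117214))/14394252 = 6633961/3598563; β = (4036·(-117214) − 25850·(-17758))/14394252 = -3507851/3598563.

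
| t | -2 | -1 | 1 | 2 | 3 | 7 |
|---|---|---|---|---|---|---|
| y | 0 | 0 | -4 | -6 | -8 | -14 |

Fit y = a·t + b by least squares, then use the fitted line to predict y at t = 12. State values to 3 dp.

Entries of MᵀM: Σt·t = 68, Σt = 10, Σ1 = 6.
Right-hand side: Σt·y = -138, Σy = -32.
So MᵀM·[a, b]ᵀ = Mᵀy: [[68, 10]; [10, 6]]·[a, b]ᵀ = [-138, -32]ᵀ.
Eliminating b: 6·(row 1) − 10·(row 2) gives 308·a = 6·(-138) − 10·(-32) = -508, so a = -127/77.
Then b = ((-32) − 10·(-127/77))/6 = -199/77.
At t = 12: ŷ = (-127/77)·(12) + (-199/77)·(1) = -1723/77.

ŷ = -22.377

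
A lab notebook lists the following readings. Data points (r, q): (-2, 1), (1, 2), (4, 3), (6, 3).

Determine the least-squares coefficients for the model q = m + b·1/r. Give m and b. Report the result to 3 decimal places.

XᵀX·[m, b]ᵀ = Xᵀq reads: 4·m + (11/12)·b = 9;  (11/12)·m + (193/144)·b = 11/4.
(Σ1 = 4, Σ1/r = 11/12, Σ1/r·1/r = 193/144, Σq = 9, Σ1/r·q = 11/4.)
Determinant 4·(193/144) − (11/12)² = 217/48.
m = (9·(193/144) − (11/12)·(11/4))/(217/48) = 458/217; b = (4·(11/4) − (11/12)·9)/(217/48) = 132/217.

m = 2.111, b = 0.608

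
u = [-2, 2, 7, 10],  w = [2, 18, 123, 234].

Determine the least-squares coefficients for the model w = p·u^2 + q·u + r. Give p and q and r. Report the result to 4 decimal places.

p = 1.9339, q = 3.8219, r = 2.1007

With design matrix M, MᵀM = [[12433, 1343, 157]; [1343, 157, 17]; [157, 17, 4]] and Mᵀw = [29507, 3233, 377]ᵀ.
Solving the 3×3 system (Gaussian elimination) gives p = 6028/3117, q = 3971/1039, r = 6548/3117.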